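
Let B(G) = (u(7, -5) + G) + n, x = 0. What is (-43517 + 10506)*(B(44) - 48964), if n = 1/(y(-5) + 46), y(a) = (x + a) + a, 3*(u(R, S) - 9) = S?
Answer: 58127584405/36 ≈ 1.6147e+9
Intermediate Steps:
u(R, S) = 9 + S/3
y(a) = 2*a (y(a) = (0 + a) + a = a + a = 2*a)
n = 1/36 (n = 1/(2*(-5) + 46) = 1/(-10 + 46) = 1/36 ≈ 0.027778)
B(G) = 265/36 + G (B(G) = ((9 + (⅓)*(-5)) + G) + 1/36 = ((9 - 5/3) + G) + 1/36 = (22/3 + G) + 1/36 = 265/36 + G)
(-43517 + 10506)*(B(44) - 48964) = (-43517 + 10506)*((265/36 + 44) - 48964) = -33011*(1849/36 - 48964) = -33011*(-1760855/36) = 58127584405/36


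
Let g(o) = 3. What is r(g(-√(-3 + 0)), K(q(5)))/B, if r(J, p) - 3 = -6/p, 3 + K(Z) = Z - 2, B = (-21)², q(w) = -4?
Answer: 11/1323 ≈ 0.0083144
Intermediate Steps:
B = 441
K(Z) = -5 + Z (K(Z) = -3 + (Z - 2) = -3 + (-2 + Z) = -5 + Z)
r(J, p) = 3 - 6/p
r(g(-√(-3 + 0)), K(q(5)))/B = (3 - 6/(-5 - 4))/441 = (3 - 6/(-9))*(1/441) = (3 - 6*(-⅑))*(1/441) = (3 + ⅔)*(1/441) = (11/3)*(1/441) = 11/1323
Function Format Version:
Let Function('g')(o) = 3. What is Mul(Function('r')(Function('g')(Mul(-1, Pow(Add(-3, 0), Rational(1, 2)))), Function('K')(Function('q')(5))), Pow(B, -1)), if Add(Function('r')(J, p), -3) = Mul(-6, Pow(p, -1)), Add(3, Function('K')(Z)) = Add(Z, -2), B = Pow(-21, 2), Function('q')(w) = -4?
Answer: Rational(11, 1323) ≈ 0.0083144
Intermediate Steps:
B = 441
Function('K')(Z) = Add(-5, Z) (Function('K')(Z) = Add(-3, Add(Z, -2)) = Add(-3, Add(-2, Z)) = Add(-5, Z))
Function('r')(J, p) = Add(3, Mul(-6, Pow(p, -1)))
Mul(Function('r')(Function('g')(Mul(-1, Pow(Add(-3, 0), Rational(1, 2)))), Function('K')(Function('q')(5))), Pow(B, -1)) = Mul(Add(3, Mul(-6, Pow(Add(-5, -4), -1))), Pow(441, -1)) = Mul(Add(3, Mul(-6, Pow(-9, -1))), Rational(1, 441)) = Mul(Add(3, Mul(-6, Rational(-1, 9))), Rational(1, 441)) = Mul(Add(3, Rational(2, 3)), Rational(1, 441)) = Mul(Rational(11, 3), Rational(1, 441)) = Rational(11, 1323)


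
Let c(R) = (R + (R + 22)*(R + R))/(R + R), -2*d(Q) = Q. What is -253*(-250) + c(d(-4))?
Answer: 126549/2 ≈ 63275.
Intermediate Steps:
d(Q) = -Q/2
c(R) = (R + 2*R*(22 + R))/(2*R) (c(R) = (R + (22 + R)*(2*R))/((2*R)) = (R + 2*R*(22 + R))*(1/(2*R)) = (R + 2*R*(22 + R))/(2*R))
-253*(-250) + c(d(-4)) = -253*(-250) + (45/2 - ½*(-4)) = 63250 + (45/2 + 2) = 63250 + 49/2 = 126549/2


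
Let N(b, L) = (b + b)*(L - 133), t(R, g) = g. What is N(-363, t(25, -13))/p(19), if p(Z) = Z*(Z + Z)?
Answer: 52998/361 ≈ 146.81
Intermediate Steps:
p(Z) = 2*Z**2 (p(Z) = Z*(2*Z) = 2*Z**2)
N(b, L) = 2*b*(-133 + L) (N(b, L) = (2*b)*(-133 + L) = 2*b*(-133 + L))
N(-363, t(25, -13))/p(19) = (2*(-363)*(-133 - 13))/((2*19**2)) = (2*(-363)*(-146))/((2*361)) = 105996/722 = 105996*(1/722) = 52998/361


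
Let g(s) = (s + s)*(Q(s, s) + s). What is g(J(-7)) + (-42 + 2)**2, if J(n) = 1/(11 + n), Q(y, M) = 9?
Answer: 12837/8 ≈ 1604.6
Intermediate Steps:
g(s) = 2*s*(9 + s) (g(s) = (s + s)*(9 + s) = (2*s)*(9 + s) = 2*s*(9 + s))
g(J(-7)) + (-42 + 2)**2 = 2*(9 + 1/(11 - 7))/(11 - 7) + (-42 + 2)**2 = 2*(9 + 1/4)/4 + (-40)**2 = 2*(1/4)*(9 + 1/4) + 1600 = 2*(1/4)*(37/4) + 1600 = 37/8 + 1600 = 12837/8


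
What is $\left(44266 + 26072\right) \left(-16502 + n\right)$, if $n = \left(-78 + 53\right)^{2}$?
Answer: $-1116756426$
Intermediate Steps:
$n = 625$ ($n = \left(-25\right)^{2} = 625$)
$\left(44266 + 26072\right) \left(-16502 + n\right) = \left(44266 + 26072\right) \left(-16502 + 625\right) = 70338 \left(-15877\right) = -1116756426$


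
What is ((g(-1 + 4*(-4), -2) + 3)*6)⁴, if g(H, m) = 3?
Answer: 1679616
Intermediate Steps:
((g(-1 + 4*(-4), -2) + 3)*6)⁴ = ((3 + 3)*6)⁴ = (6*6)⁴ = 36⁴ = 1679616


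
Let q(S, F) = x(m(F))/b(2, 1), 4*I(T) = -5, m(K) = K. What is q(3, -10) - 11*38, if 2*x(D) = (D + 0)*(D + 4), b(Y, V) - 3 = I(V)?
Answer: -2806/7 ≈ -400.86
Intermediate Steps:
I(T) = -5/4 (I(T) = (¼)*(-5) = -5/4)
b(Y, V) = 7/4 (b(Y, V) = 3 - 5/4 = 7/4)
x(D) = D*(4 + D)/2 (x(D) = ((D + 0)*(D + 4))/2 = (D*(4 + D))/2 = D*(4 + D)/2)
q(S, F) = 2*F*(4 + F)/7 (q(S, F) = (F*(4 + F)/2)/(7/4) = (F*(4 + F)/2)*(4/7) = 2*F*(4 + F)/7)
q(3, -10) - 11*38 = (2/7)*(-10)*(4 - 10) - 11*38 = (2/7)*(-10)*(-6) - 418 = 120/7 - 418 = -2806/7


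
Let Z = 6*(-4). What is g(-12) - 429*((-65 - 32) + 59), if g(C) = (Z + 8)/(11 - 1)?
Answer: 81502/5 ≈ 16300.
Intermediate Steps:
Z = -24
g(C) = -8/5 (g(C) = (-24 + 8)/(11 - 1) = -16/10 = -16*⅒ = -8/5)
g(-12) - 429*((-65 - 32) + 59) = -8/5 - 429*((-65 - 32) + 59) = -8/5 - 429*(-97 + 59) = -8/5 - 429*(-38) = -8/5 + 16302 = 81502/5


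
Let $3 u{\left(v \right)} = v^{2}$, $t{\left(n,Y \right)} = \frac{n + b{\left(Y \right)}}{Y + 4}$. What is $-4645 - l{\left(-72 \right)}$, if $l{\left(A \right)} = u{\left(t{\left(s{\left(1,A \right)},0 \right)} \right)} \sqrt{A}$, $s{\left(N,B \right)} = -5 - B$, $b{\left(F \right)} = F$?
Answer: $-4645 - \frac{4489 i \sqrt{2}}{8} \approx -4645.0 - 793.55 i$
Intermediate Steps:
$t{\left(n,Y \right)} = \frac{Y + n}{4 + Y}$ ($t{\left(n,Y \right)} = \frac{n + Y}{Y + 4} = \frac{Y + n}{4 + Y}$)
$u{\left(v \right)} = \frac{v^{2}}{3}$
$l{\left(A \right)} = \frac{\sqrt{A} \left(- \frac{5}{4} - \frac{A}{4}\right)^{2}}{3}$ ($l{\left(A \right)} = \frac{\left(\frac{0 - \left(5 + A\right)}{4 + 0}\right)^{2}}{3} \sqrt{A} = \frac{\left(\frac{-5 - A}{4}\right)^{2}}{3} \sqrt{A} = \frac{\left(- \frac{5}{4} - \frac{A}{4}\right)^{2}}{3} \sqrt{A} = \frac{\sqrt{A} \left(- \frac{5}{4} - \frac{A}{4}\right)^{2}}{3}$)
$-4645 - l{\left(-72 \right)} = -4645 - \frac{\sqrt{-72} \left(5 - 72\right)^{2}}{48} = -4645 - \frac{6 i \sqrt{2} \left(-67\right)^{2}}{48} = -4645 - \frac{1}{48} \cdot 6 i \sqrt{2} \cdot 4489 = -4645 - \frac{4489 i \sqrt{2}}{8}$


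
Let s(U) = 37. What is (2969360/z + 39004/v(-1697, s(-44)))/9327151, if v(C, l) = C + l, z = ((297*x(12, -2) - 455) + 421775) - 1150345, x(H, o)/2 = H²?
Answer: -7506945639/2490796413983185 ≈ -3.0139e-6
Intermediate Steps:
x(H, o) = 2*H²
z = -643489 (z = ((297*(2*12²) - 455) + 421775) - 1150345 = ((297*(2*144) - 455) + 421775) - 1150345 = ((297*288 - 455) + 421775) - 1150345 = ((85536 - 455) + 421775) - 1150345 = (85081 + 421775) - 1150345 = 506856 - 1150345 = -643489)
(2969360/z + 39004/v(-1697, s(-44)))/9327151 = (2969360/(-643489) + 39004/(-1697 + 37))/9327151 = (2969360*(-1/643489) + 39004/(-1660))*(1/9327151) = (-2969360/643489 + 39004*(-1/1660))*(1/9327151) = (-2969360/643489 - 9751/415)*(1/9327151) = -7506945639/267047935*1/9327151 = -7506945639/2490796413983185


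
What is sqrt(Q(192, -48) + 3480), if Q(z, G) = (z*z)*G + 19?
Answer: I*sqrt(1765973) ≈ 1328.9*I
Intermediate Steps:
Q(z, G) = 19 + G*z**2 (Q(z, G) = z**2*G + 19 = G*z**2 + 19 = 19 + G*z**2)
sqrt(Q(192, -48) + 3480) = sqrt((19 - 48*192**2) + 3480) = sqrt((19 - 48*36864) + 3480) = sqrt((19 - 1769472) + 3480) = sqrt(-1769453 + 3480) = sqrt(-1765973) = I*sqrt(1765973)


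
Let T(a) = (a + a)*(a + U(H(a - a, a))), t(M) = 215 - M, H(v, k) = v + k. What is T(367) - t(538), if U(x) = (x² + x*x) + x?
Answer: 198262531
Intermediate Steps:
H(v, k) = k + v
U(x) = x + 2*x² (U(x) = (x² + x²) + x = 2*x² + x = x + 2*x²)
T(a) = 2*a*(a + a*(1 + 2*a)) (T(a) = (a + a)*(a + (a + (a - a))*(1 + 2*(a + (a - a)))) = (2*a)*(a + (a + 0)*(1 + 2*(a + 0))) = (2*a)*(a + a*(1 + 2*a)) = 2*a*(a + a*(1 + 2*a)))
T(367) - t(538) = 4*367²*(1 + 367) - (215 - 1*538) = 4*134689*368 - (215 - 538) = 198262208 - 1*(-323) = 198262208 + 323 = 198262531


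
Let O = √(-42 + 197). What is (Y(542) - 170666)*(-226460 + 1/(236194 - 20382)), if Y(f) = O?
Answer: 4170461406692827/107906 - 48872785519*√155/215812 ≈ 3.8646e+10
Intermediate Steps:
O = √155 ≈ 12.450
Y(f) = √155
(Y(542) - 170666)*(-226460 + 1/(236194 - 20382)) = (√155 - 170666)*(-226460 + 1/(236194 - 20382)) = (-170666 + √155)*(-226460 + 1/215812) = (-170666 + √155)*(-48872785519/215812) = 4170461406692827/107906 - 48872785519*√155/215812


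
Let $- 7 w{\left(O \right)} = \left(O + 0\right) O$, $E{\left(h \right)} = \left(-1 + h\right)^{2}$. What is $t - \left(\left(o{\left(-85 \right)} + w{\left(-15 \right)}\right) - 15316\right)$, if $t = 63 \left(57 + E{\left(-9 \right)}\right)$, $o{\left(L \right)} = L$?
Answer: $\frac{177269}{7} \approx 25324.0$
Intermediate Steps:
$w{\left(O \right)} = - \frac{O^{2}}{7}$ ($w{\left(O \right)} = - \frac{\left(O + 0\right) O}{7} = - \frac{O O}{7} = - \frac{O^{2}}{7}$)
$t = 9891$ ($t = 63 \left(57 + \left(-1 - 9\right)^{2}\right) = 63 \left(57 + \left(-10\right)^{2}\right) = 63 \left(57 + 100\right) = 63 \cdot 157 = 9891$)
$t - \left(\left(o{\left(-85 \right)} + w{\left(-15 \right)}\right) - 15316\right) = 9891 - \left(\left(-85 - \frac{\left(-15\right)^{2}}{7}\right) - 15316\right) = 9891 - \left(\left(-85 - \frac{225}{7}\right) - 15316\right) = 9891 - \left(- \frac{820}{7} - 15316\right) = 9891 - - \frac{108032}{7} = 9891 + \frac{108032}{7} = \frac{177269}{7}$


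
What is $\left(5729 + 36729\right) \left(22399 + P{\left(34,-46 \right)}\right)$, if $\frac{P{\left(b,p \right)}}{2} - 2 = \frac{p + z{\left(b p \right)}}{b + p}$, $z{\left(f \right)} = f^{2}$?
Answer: $-16357878576$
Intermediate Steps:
$P{\left(b,p \right)} = 4 + \frac{2 \left(p + b^{2} p^{2}\right)}{b + p}$ ($P{\left(b,p \right)} = 4 + 2 \frac{p + \left(b p\right)^{2}}{b + p} = 4 + 2 \frac{p + b^{2} p^{2}}{b + p} = 4 + \frac{2 \left(p + b^{2} p^{2}\right)}{b + p}$)
$\left(5729 + 36729\right) \left(22399 + P{\left(34,-46 \right)}\right) = \left(5729 + 36729\right) \left(22399 + \frac{2 \left(2 \cdot 34 + 3 \left(-46\right) + 34^{2} \left(-46\right)^{2}\right)}{34 - 46}\right) = 42458 \left(22399 + \frac{2 \left(68 - 138 + 1156 \cdot 2116\right)}{-12}\right) = 42458 \left(22399 + 2 \left(- \frac{1}{12}\right) \left(68 - 138 + 2446096\right)\right) = 42458 \left(22399 + 2 \left(- \frac{1}{12}\right) 2446026\right) = 42458 \left(22399 - 407671\right) = 42458 \left(-385272\right) = -16357878576$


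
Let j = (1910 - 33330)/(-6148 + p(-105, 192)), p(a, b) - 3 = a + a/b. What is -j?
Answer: -402176/80007 ≈ -5.0268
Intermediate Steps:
p(a, b) = 3 + a + a/b (p(a, b) = 3 + (a + a/b) = 3 + a + a/b)
j = 402176/80007 (j = (1910 - 33330)/(-6148 + (3 - 105 - 105/192)) = -31420/(-6148 + (3 - 105 - 105*1/192)) = -31420/(-6148 + (3 - 105 - 35/64)) = -31420/(-6148 - 6563/64) = -31420/(-400035/64) = -31420*(-64/400035) = 402176/80007 ≈ 5.0268)
-j = -1*402176/80007 = -402176/80007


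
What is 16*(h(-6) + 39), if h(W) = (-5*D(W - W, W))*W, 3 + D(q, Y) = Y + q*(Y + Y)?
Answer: -3696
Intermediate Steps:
D(q, Y) = -3 + Y + 2*Y*q (D(q, Y) = -3 + (Y + q*(Y + Y)) = -3 + (Y + q*(2*Y)) = -3 + (Y + 2*Y*q) = -3 + Y + 2*Y*q)
h(W) = W*(15 - 5*W) (h(W) = (-5*(-3 + W + 2*W*(W - W)))*W = (-5*(-3 + W + 2*W*0))*W = (-5*(-3 + W + 0))*W = (-5*(-3 + W))*W = (15 - 5*W)*W = W*(15 - 5*W))
16*(h(-6) + 39) = 16*(5*(-6)*(3 - 1*(-6)) + 39) = 16*(5*(-6)*(3 + 6) + 39) = 16*(5*(-6)*9 + 39) = 16*(-270 + 39) = 16*(-231) = -3696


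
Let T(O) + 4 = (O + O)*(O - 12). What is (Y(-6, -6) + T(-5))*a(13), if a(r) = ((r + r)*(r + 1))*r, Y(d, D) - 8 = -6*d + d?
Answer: 965328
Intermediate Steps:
Y(d, D) = 8 - 5*d (Y(d, D) = 8 + (-6*d + d) = 8 - 5*d)
T(O) = -4 + 2*O*(-12 + O) (T(O) = -4 + (O + O)*(O - 12) = -4 + (2*O)*(-12 + O) = -4 + 2*O*(-12 + O))
a(r) = 2*r²*(1 + r) (a(r) = ((2*r)*(1 + r))*r = (2*r*(1 + r))*r = 2*r²*(1 + r))
(Y(-6, -6) + T(-5))*a(13) = ((8 - 5*(-6)) + (-4 - 24*(-5) + 2*(-5)²))*(2*13²*(1 + 13)) = ((8 + 30) + (-4 + 120 + 2*25))*(2*169*14) = (38 + (-4 + 120 + 50))*4732 = (38 + 166)*4732 = 204*4732 = 965328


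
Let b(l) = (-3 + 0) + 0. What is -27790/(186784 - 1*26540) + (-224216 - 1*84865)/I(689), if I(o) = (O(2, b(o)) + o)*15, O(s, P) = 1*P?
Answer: -296513898/9814945 ≈ -30.210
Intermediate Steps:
b(l) = -3 (b(l) = -3 + 0 = -3)
O(s, P) = P
I(o) = -45 + 15*o (I(o) = (-3 + o)*15 = -45 + 15*o)
-27790/(186784 - 1*26540) + (-224216 - 1*84865)/I(689) = -27790/(186784 - 1*26540) + (-224216 - 1*84865)/(-45 + 15*689) = -27790/(186784 - 26540) + (-224216 - 84865)/(-45 + 10335) = -27790/160244 - 309081/10290 = -27790*1/160244 - 309081*1/10290 = -1985/11446 - 103027/3430 = -296513898/9814945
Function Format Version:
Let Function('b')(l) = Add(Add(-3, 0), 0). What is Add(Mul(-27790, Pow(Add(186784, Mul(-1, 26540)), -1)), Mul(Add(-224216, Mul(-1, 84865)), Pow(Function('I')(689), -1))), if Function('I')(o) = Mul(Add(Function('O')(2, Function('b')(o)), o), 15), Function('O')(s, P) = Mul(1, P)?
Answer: Rational(-296513898, 9814945) ≈ -30.210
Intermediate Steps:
Function('b')(l) = -3 (Function('b')(l) = Add(-3, 0) = -3)
Function('O')(s, P) = P
Function('I')(o) = Add(-45, Mul(15, o)) (Function('I')(o) = Mul(Add(-3, o), 15) = Add(-45, Mul(15, o)))
Add(Mul(-27790, Pow(Add(186784, Mul(-1, 26540)), -1)), Mul(Add(-224216, Mul(-1, 84865)), Pow(Function('I')(689), -1))) = Add(Mul(-27790, Pow(Add(186784, Mul(-1, 26540)), -1)), Mul(Add(-224216, Mul(-1, 84865)), Pow(Add(-45, Mul(15, 689)), -1))) = Add(Mul(-27790, Pow(Add(186784, -26540), -1)), Mul(Add(-224216, -84865), Pow(Add(-45, 10335), -1))) = Add(Mul(-27790, Pow(160244, -1)), Mul(-309081, Pow(10290, -1))) = Add(Mul(-27790, Rational(1, 160244)), Mul(-309081, Rational(1, 10290))) = Add(Rational(-1985, 11446), Rational(-103027, 3430)) = Rational(-296513898, 9814945)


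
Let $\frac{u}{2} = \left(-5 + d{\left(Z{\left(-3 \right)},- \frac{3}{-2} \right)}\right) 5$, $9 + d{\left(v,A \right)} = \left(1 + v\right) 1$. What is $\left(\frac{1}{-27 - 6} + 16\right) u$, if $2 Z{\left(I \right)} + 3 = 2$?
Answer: $- \frac{23715}{11} \approx -2155.9$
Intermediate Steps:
$Z{\left(I \right)} = - \frac{1}{2}$ ($Z{\left(I \right)} = - \frac{3}{2} + \frac{1}{2} \cdot 2 = - \frac{3}{2} + 1 = - \frac{1}{2}$)
$d{\left(v,A \right)} = -8 + v$ ($d{\left(v,A \right)} = -9 + \left(1 + v\right) 1 = -9 + \left(1 + v\right) = -8 + v$)
$u = -135$ ($u = 2 \left(-5 - \frac{17}{2}\right) 5 = 2 \left(\left(- \frac{27}{2}\right) 5\right) = 2 \left(- \frac{135}{2}\right) = -135$)
$\left(\frac{1}{-27 - 6} + 16\right) u = \left(\frac{1}{-27 - 6} + 16\right) \left(-135\right) = \left(\frac{1}{-33} + 16\right) \left(-135\right) = \left(- \frac{1}{33} + 16\right) \left(-135\right) = \frac{527}{33} \left(-135\right) = - \frac{23715}{11}$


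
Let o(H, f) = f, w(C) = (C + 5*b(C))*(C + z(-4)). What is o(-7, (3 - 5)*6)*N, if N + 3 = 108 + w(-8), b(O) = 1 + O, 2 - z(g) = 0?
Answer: -4356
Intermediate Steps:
z(g) = 2 (z(g) = 2 - 1*0 = 2 + 0 = 2)
w(C) = (2 + C)*(5 + 6*C) (w(C) = (C + 5*(1 + C))*(C + 2) = (C + (5 + 5*C))*(2 + C) = (5 + 6*C)*(2 + C) = (2 + C)*(5 + 6*C))
N = 363 (N = -3 + (108 + (10 + 6*(-8)**2 + 17*(-8))) = -3 + (108 + (10 + 6*64 - 136)) = -3 + (108 + (10 + 384 - 136)) = -3 + (108 + 258) = -3 + 366 = 363)
o(-7, (3 - 5)*6)*N = ((3 - 5)*6)*363 = -2*6*363 = -12*363 = -4356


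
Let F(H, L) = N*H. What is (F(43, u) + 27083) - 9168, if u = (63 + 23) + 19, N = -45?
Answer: 15980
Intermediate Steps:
u = 105 (u = 86 + 19 = 105)
F(H, L) = -45*H
(F(43, u) + 27083) - 9168 = (-45*43 + 27083) - 9168 = (-1935 + 27083) - 9168 = 25148 - 9168 = 15980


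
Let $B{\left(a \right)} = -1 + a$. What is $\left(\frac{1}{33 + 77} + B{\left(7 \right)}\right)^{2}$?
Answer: $\frac{436921}{12100} \approx 36.109$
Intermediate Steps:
$\left(\frac{1}{33 + 77} + B{\left(7 \right)}\right)^{2} = \left(\frac{1}{33 + 77} + \left(-1 + 7\right)\right)^{2} = \left(\frac{1}{110} + 6\right)^{2} = \left(\frac{661}{110}\right)^{2} = \frac{436921}{12100}$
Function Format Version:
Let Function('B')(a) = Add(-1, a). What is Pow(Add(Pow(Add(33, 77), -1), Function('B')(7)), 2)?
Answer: Rational(436921, 12100) ≈ 36.109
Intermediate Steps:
Pow(Add(Pow(Add(33, 77), -1), Function('B')(7)), 2) = Pow(Add(Pow(Add(33, 77), -1), Add(-1, 7)), 2) = Pow(Add(Pow(110, -1), 6), 2) = Pow(Add(Rational(1, 110), 6), 2) = Pow(Rational(661, 110), 2) = Rational(436921, 12100)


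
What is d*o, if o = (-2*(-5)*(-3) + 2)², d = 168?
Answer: 131712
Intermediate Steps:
o = 784 (o = (10*(-3) + 2)² = (-30 + 2)² = (-28)² = 784)
d*o = 168*784 = 131712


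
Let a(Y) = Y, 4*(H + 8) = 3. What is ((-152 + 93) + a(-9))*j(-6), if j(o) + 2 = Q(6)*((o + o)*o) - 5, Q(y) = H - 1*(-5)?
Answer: 11492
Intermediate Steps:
H = -29/4 (H = -8 + (¼)*3 = -8 + ¾ = -29/4 ≈ -7.2500)
Q(y) = -9/4 (Q(y) = -29/4 - 1*(-5) = -29/4 + 5 = -9/4)
j(o) = -7 - 9*o²/2 (j(o) = -2 + (-9*(o + o)*o/4 - 5) = -2 + (-9*2*o*o/4 - 5) = -2 + (-9*o²/2 - 5) = -2 + (-5 - 9*o²/2) = -7 - 9*o²/2)
((-152 + 93) + a(-9))*j(-6) = ((-152 + 93) - 9)*(-7 - 9/2*(-6)²) = (-59 - 9)*(-7 - 9/2*36) = -68*(-7 - 162) = -68*(-169) = 11492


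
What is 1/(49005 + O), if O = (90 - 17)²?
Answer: 1/54334 ≈ 1.8405e-5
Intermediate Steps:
O = 5329 (O = 73² = 5329)
1/(49005 + O) = 1/(49005 + 5329) = 1/54334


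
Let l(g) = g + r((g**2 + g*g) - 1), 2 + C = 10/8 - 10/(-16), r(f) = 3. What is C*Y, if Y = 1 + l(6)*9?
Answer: -41/4 ≈ -10.250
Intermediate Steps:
C = -1/8 (C = -2 + (10/8 - 10/(-16)) = -2 + (10*(1/8) - 10*(-1/16)) = -2 + (5/4 + 5/8) = -2 + 15/8 = -1/8 ≈ -0.12500)
l(g) = 3 + g (l(g) = g + 3 = 3 + g)
Y = 82 (Y = 1 + (3 + 6)*9 = 1 + 9*9 = 1 + 81 = 82)
C*Y = -1/8*82 = -41/4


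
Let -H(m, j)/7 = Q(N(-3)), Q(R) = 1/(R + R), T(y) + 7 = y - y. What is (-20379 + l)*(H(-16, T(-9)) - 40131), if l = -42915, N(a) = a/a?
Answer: 2540273043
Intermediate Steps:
T(y) = -7 (T(y) = -7 + (y - y) = -7 + 0 = -7)
N(a) = 1
Q(R) = 1/(2*R)
H(m, j) = -7/2 (H(m, j) = -7/(2*1) = -7/2)
(-20379 + l)*(H(-16, T(-9)) - 40131) = (-20379 - 42915)*(-7/2 - 40131) = -63294*(-80269/2) = 2540273043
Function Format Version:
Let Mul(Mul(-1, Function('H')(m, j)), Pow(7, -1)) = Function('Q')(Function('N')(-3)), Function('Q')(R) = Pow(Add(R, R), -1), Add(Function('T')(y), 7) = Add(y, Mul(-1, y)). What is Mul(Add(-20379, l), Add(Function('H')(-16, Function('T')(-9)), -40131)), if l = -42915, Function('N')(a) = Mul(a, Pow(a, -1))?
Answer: 2540273043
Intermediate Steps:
Function('T')(y) = -7 (Function('T')(y) = Add(-7, Add(y, Mul(-1, y))) = Add(-7, 0) = -7)
Function('N')(a) = 1
Function('Q')(R) = Mul(Rational(1, 2), Pow(R, -1)) (Function('Q')(R) = Pow(Mul(2, R), -1) = Mul(Rational(1, 2), Pow(R, -1)))
Function('H')(m, j) = Rational(-7, 2) (Function('H')(m, j) = Mul(-7, Mul(Rational(1, 2), Pow(1, -1))) = Mul(-7, Mul(Rational(1, 2), 1)) = Mul(-7, Rational(1, 2)) = Rational(-7, 2))
Mul(Add(-20379, l), Add(Function('H')(-16, Function('T')(-9)), -40131)) = Mul(Add(-20379, -42915), Add(Rational(-7, 2), -40131)) = Mul(-63294, Rational(-80269, 2)) = 2540273043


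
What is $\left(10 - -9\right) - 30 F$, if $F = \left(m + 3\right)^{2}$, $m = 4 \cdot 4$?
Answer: $-10811$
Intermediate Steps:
$m = 16$
$F = 361$ ($F = \left(16 + 3\right)^{2} = 19^{2} = 361$)
$\left(10 - -9\right) - 30 F = \left(10 - -9\right) - 10830 = \left(10 + 9\right) - 10830 = 19 - 10830 = -10811$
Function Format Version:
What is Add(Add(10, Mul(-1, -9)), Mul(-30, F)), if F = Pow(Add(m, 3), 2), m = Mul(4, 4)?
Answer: -10811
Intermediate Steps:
m = 16
F = 361 (F = Pow(Add(16, 3), 2) = Pow(19, 2) = 361)
Add(Add(10, Mul(-1, -9)), Mul(-30, F)) = Add(Add(10, Mul(-1, -9)), Mul(-30, 361)) = Add(Add(10, 9), -10830) = Add(19, -10830) = -10811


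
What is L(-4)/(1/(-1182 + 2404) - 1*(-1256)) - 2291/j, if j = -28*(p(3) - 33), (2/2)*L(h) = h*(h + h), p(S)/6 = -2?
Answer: -128408569/71625540 ≈ -1.7928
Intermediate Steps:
p(S) = -12 (p(S) = 6*(-2) = -12)
L(h) = 2*h² (L(h) = h*(h + h) = h*(2*h) = 2*h²)
j = 1260 (j = -28*(-12 - 33) = -28*(-45) = 1260)
L(-4)/(1/(-1182 + 2404) - 1*(-1256)) - 2291/j = (2*(-4)²)/(1/(-1182 + 2404) - 1*(-1256)) - 2291/1260 = (2*16)/(1/1222 + 1256) - 2291*1/1260 = 32/(1/1222 + 1256) - 2291/1260 = 32/(1534833/1222) - 2291/1260 = 32*(1222/1534833) - 2291/1260 = 39104/1534833 - 2291/1260 = -128408569/71625540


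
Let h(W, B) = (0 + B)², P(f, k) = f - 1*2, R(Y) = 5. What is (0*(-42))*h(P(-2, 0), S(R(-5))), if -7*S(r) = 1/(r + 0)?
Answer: 0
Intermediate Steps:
P(f, k) = -2 + f (P(f, k) = f - 2 = -2 + f)
S(r) = -1/(7*r) (S(r) = -1/(7*(r + 0)) = -1/(7*r))
h(W, B) = B²
(0*(-42))*h(P(-2, 0), S(R(-5))) = (0*(-42))*(-⅐/5)² = 0*(-⅐*⅕)² = 0*(-1/35)² = 0*(1/1225) = 0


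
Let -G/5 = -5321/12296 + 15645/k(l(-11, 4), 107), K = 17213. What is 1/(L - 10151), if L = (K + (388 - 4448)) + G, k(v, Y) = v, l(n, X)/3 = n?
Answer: 135256/726949367 ≈ 0.00018606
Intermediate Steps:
l(n, X) = 3*n
G = 320910855/135256 (G = -5*(-5321/12296 + 15645/((3*(-11)))) = -5*(-5321*1/12296 + 15645/(-33)) = -5*(-5321/12296 + 15645*(-1/33)) = -5*(-5321/12296 - 5215/11) = -5*(-64182171/135256) = 320910855/135256 ≈ 2372.6)
L = 2099933023/135256 (L = (17213 + (388 - 4448)) + 320910855/135256 = (17213 - 4060) + 320910855/135256 = 13153 + 320910855/135256 = 2099933023/135256 ≈ 15526.)
1/(L - 10151) = 1/(2099933023/135256 - 10151) = 1/(726949367/135256) = 135256/726949367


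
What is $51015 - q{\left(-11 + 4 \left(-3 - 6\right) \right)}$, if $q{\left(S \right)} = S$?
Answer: $51062$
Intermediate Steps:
$51015 - q{\left(-11 + 4 \left(-3 - 6\right) \right)} = 51015 - \left(-11 + 4 \left(-3 - 6\right)\right) = 51015 - \left(-11 + 4 \left(-9\right)\right) = 51015 - \left(-11 - 36\right) = 51015 - -47 = 51015 + 47 = 51062$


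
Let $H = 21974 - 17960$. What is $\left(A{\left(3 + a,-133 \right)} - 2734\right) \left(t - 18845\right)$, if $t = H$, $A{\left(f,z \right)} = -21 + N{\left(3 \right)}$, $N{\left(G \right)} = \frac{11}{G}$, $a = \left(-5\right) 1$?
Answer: $\frac{122415074}{3} \approx 4.0805 \cdot 10^{7}$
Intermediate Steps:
$a = -5$
$A{\left(f,z \right)} = - \frac{52}{3}$ ($A{\left(f,z \right)} = -21 + \frac{11}{3} = - \frac{52}{3}$)
$H = 4014$
$t = 4014$
$\left(A{\left(3 + a,-133 \right)} - 2734\right) \left(t - 18845\right) = \left(- \frac{52}{3} - 2734\right) \left(4014 - 18845\right) = \left(- \frac{8254}{3}\right) \left(-14831\right) = \frac{122415074}{3}$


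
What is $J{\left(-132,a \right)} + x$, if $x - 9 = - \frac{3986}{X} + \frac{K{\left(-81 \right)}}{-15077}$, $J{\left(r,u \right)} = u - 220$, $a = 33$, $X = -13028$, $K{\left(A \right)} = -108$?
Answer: $- \frac{17450908911}{98211578} \approx -177.69$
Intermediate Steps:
$J{\left(r,u \right)} = -220 + u$
$x = \frac{914656175}{98211578}$ ($x = 9 - \left(- \frac{1993}{6514} - \frac{108}{15077}\right) = 9 - - \frac{30751973}{98211578} = 9 + \left(\frac{1993}{6514} + \frac{108}{15077}\right) = 9 + \frac{30751973}{98211578} = \frac{914656175}{98211578} \approx 9.3131$)
$J{\left(-132,a \right)} + x = \left(-220 + 33\right) + \frac{914656175}{98211578} = -187 + \frac{914656175}{98211578} = - \frac{17450908911}{98211578}$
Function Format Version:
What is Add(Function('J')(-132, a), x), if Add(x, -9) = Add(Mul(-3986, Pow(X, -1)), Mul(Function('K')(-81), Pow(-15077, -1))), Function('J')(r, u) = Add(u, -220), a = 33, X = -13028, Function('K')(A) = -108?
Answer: Rational(-17450908911, 98211578) ≈ -177.69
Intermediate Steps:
Function('J')(r, u) = Add(-220, u)
x = Rational(914656175, 98211578) (x = Add(9, Add(Mul(-3986, Pow(-13028, -1)), Mul(-108, Pow(-15077, -1)))) = Add(9, Add(Mul(-3986, Rational(-1, 13028)), Mul(-108, Rational(-1, 15077)))) = Add(9, Add(Rational(1993, 6514), Rational(108, 15077))) = Add(9, Rational(30751973, 98211578)) = Rational(914656175, 98211578) ≈ 9.3131)
Add(Function('J')(-132, a), x) = Add(Add(-220, 33), Rational(914656175, 98211578)) = Add(-187, Rational(914656175, 98211578)) = Rational(-17450908911, 98211578)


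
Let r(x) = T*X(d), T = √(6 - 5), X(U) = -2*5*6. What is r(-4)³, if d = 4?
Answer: -216000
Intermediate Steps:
X(U) = -60 (X(U) = -10*6 = -60)
T = 1 (T = √1 = 1)
r(x) = -60 (r(x) = 1*(-60) = -60)
r(-4)³ = (-60)³ = -216000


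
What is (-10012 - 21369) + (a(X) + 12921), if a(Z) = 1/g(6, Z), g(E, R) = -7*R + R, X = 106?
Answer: -11740561/636 ≈ -18460.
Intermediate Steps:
g(E, R) = -6*R
a(Z) = -1/(6*Z) (a(Z) = 1/(-6*Z) = -1/(6*Z))
(-10012 - 21369) + (a(X) + 12921) = (-10012 - 21369) + (-⅙/106 + 12921) = -31381 + (-⅙*1/106 + 12921) = -31381 + (-1/636 + 12921) = -31381 + 8217755/636 = -11740561/636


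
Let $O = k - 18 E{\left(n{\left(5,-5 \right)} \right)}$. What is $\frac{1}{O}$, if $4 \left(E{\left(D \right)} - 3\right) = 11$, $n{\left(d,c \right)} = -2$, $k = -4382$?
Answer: $- \frac{2}{8971} \approx -0.00022294$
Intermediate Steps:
$E{\left(D \right)} = \frac{23}{4}$ ($E{\left(D \right)} = 3 + \frac{1}{4} \cdot 11 = 3 + \frac{11}{4} = \frac{23}{4}$)
$O = - \frac{8971}{2}$ ($O = -4382 - \frac{207}{2} = - \frac{8971}{2} \approx -4485.5$)
$\frac{1}{O} = \frac{1}{- \frac{8971}{2}} = - \frac{2}{8971}$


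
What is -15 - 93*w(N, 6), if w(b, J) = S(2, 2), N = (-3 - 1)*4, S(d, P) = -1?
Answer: 78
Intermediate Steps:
N = -16 (N = -4*4 = -16)
w(b, J) = -1
-15 - 93*w(N, 6) = -15 - 93*(-1) = -15 + 93 = 78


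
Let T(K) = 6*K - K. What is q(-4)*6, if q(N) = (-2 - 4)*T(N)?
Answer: 720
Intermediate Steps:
T(K) = 5*K
q(N) = -30*N (q(N) = (-2 - 4)*(5*N) = -30*N)
q(-4)*6 = -30*(-4)*6 = 120*6 = 720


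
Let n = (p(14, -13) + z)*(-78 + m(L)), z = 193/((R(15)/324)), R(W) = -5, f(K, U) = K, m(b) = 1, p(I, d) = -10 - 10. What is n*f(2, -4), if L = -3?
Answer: 9645328/5 ≈ 1.9291e+6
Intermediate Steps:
p(I, d) = -20
z = -62532/5 (z = 193/((-5/324)) = 193/((-5*1/324)) = 193/(-5/324) = 193*(-324/5) = -62532/5 ≈ -12506.)
n = 4822664/5 (n = (-20 - 62532/5)*(-78 + 1) = -62632/5*(-77) = 4822664/5 ≈ 9.6453e+5)
n*f(2, -4) = (4822664/5)*2 = 9645328/5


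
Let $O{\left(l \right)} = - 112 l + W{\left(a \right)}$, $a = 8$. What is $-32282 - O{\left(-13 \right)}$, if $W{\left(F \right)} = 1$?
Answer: $-33739$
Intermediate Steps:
$O{\left(l \right)} = 1 - 112 l$ ($O{\left(l \right)} = - 112 l + 1 = 1 - 112 l$)
$-32282 - O{\left(-13 \right)} = -32282 - \left(1 - -1456\right) = -32282 - \left(1 + 1456\right) = -32282 - 1457 = -33739$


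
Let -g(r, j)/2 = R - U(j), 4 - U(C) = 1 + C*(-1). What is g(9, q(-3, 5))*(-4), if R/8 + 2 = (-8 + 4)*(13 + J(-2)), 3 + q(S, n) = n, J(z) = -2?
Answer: -2984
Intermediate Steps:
U(C) = 3 + C (U(C) = 4 - (1 + C*(-1)) = 4 - (1 - C) = 4 + (-1 + C) = 3 + C)
q(S, n) = -3 + n
R = -368 (R = -16 + 8*((-8 + 4)*(13 - 2)) = -16 + 8*(-4*11) = -16 + 8*(-44) = -16 - 352 = -368)
g(r, j) = 742 + 2*j (g(r, j) = -2*(-368 - (3 + j)) = -2*(-368 + (-3 - j)) = -2*(-371 - j) = 742 + 2*j)
g(9, q(-3, 5))*(-4) = (742 + 2*(-3 + 5))*(-4) = (742 + 2*2)*(-4) = (742 + 4)*(-4) = 746*(-4) = -2984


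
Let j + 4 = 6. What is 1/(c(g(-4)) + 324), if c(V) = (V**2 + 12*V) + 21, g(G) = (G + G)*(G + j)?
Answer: 1/793 ≈ 0.0012610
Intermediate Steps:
j = 2 (j = -4 + 6 = 2)
g(G) = 2*G*(2 + G) (g(G) = (G + G)*(G + 2) = (2*G)*(2 + G) = 2*G*(2 + G))
c(V) = 21 + V**2 + 12*V
1/(c(g(-4)) + 324) = 1/((21 + (2*(-4)*(2 - 4))**2 + 12*(2*(-4)*(2 - 4))) + 324) = 1/((21 + (2*(-4)*(-2))**2 + 12*(2*(-4)*(-2))) + 324) = 1/((21 + 16**2 + 12*16) + 324) = 1/((21 + 256 + 192) + 324) = 1/(469 + 324) = 1/793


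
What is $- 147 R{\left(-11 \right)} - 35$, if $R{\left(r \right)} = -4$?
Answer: $553$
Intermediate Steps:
$- 147 R{\left(-11 \right)} - 35 = \left(-147\right) \left(-4\right) - 35 = 588 - 35 = 553$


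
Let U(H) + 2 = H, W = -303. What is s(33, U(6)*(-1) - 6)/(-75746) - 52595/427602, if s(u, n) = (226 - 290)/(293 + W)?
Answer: -9966493807/80972852730 ≈ -0.12308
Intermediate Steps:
U(H) = -2 + H
s(u, n) = 32/5 (s(u, n) = (226 - 290)/(293 - 303) = -64/(-10) = -64*(-⅒) = 32/5)
s(33, U(6)*(-1) - 6)/(-75746) - 52595/427602 = (32/5)/(-75746) - 52595/427602 = (32/5)*(-1/75746) - 52595*1/427602 = -16/189365 - 52595/427602 = -9966493807/80972852730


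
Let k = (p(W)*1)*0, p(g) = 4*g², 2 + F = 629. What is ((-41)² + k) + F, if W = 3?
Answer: 2308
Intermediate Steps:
F = 627 (F = -2 + 629 = 627)
k = 0 (k = ((4*3²)*1)*0 = ((4*9)*1)*0 = (36*1)*0 = 36*0 = 0)
((-41)² + k) + F = ((-41)² + 0) + 627 = (1681 + 0) + 627 = 1681 + 627 = 2308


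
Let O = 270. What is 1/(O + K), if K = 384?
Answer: 1/654 ≈ 0.0015291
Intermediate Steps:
1/(O + K) = 1/(270 + 384) = 1/654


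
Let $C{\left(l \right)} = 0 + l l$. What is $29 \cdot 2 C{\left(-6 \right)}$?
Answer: $2088$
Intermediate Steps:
$C{\left(l \right)} = l^{2}$ ($C{\left(l \right)} = 0 + l^{2} = l^{2}$)
$29 \cdot 2 C{\left(-6 \right)} = 29 \cdot 2 \left(-6\right)^{2} = 58 \cdot 36 = 2088$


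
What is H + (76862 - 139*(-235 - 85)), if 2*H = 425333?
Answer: 668017/2 ≈ 3.3401e+5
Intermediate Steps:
H = 425333/2 (H = (1/2)*425333 = 425333/2 ≈ 2.1267e+5)
H + (76862 - 139*(-235 - 85)) = 425333/2 + (76862 - 139*(-235 - 85)) = 425333/2 + (76862 - 139*(-320)) = 425333/2 + (76862 - 1*(-44480)) = 425333/2 + (76862 + 44480) = 425333/2 + 121342 = 668017/2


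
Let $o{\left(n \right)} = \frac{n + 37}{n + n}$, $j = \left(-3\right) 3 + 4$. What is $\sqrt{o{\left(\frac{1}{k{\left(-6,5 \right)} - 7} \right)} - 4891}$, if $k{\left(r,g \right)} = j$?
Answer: $\frac{5 i \sqrt{818}}{2} \approx 71.502 i$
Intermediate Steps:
$j = -5$ ($j = -9 + 4 = -5$)
$k{\left(r,g \right)} = -5$
$o{\left(n \right)} = \frac{37 + n}{2 n}$
$\sqrt{o{\left(\frac{1}{k{\left(-6,5 \right)} - 7} \right)} - 4891} = \sqrt{\frac{37 + \frac{1}{-5 - 7}}{2 \frac{1}{-5 - 7}} - 4891} = \sqrt{\frac{37 + \frac{1}{-12}}{2 \frac{1}{-12}} - 4891} = \sqrt{\frac{37 - \frac{1}{12}}{2 \left(- \frac{1}{12}\right)} - 4891} = \sqrt{\frac{1}{2} \left(-12\right) \frac{443}{12} - 4891} = \sqrt{- \frac{443}{2} - 4891} = \sqrt{- \frac{10225}{2}} = \frac{5 i \sqrt{818}}{2}$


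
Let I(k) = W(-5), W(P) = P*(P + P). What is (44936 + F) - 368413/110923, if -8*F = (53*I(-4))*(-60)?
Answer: 7188662140/110923 ≈ 64808.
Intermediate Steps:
W(P) = 2*P² (W(P) = P*(2*P) = 2*P²)
I(k) = 50 (I(k) = 2*(-5)² = 2*25 = 50)
F = 19875 (F = -53*50*(-60)/8 = -1325*(-60)/4 = -⅛*(-159000) = 19875)
(44936 + F) - 368413/110923 = (44936 + 19875) - 368413/110923 = 64811 - 368413*1/110923 = 64811 - 368413/110923 = 7188662140/110923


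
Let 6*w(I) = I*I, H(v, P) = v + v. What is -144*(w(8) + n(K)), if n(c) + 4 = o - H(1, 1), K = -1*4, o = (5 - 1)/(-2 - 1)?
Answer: -480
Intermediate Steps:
H(v, P) = 2*v
o = -4/3 (o = 4/(-3) = 4*(-1/3) = -4/3 ≈ -1.3333)
K = -4
n(c) = -22/3 (n(c) = -4 + (-4/3 - 2) = -4 - 10/3 = -22/3)
w(I) = I**2/6 (w(I) = (I*I)/6 = I**2/6)
-144*(w(8) + n(K)) = -144*((1/6)*8**2 - 22/3) = -144*((1/6)*64 - 22/3) = -144*(32/3 - 22/3) = -144*10/3 = -480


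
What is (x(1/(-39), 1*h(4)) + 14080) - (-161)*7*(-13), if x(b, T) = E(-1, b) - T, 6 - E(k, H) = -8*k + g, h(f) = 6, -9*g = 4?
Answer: -5207/9 ≈ -578.56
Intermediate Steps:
g = -4/9 (g = -⅑*4 = -4/9 ≈ -0.44444)
E(k, H) = 58/9 + 8*k (E(k, H) = 6 - (-8*k - 4/9) = 6 - (-4/9 - 8*k) = 6 + (4/9 + 8*k) = 58/9 + 8*k)
x(b, T) = -14/9 - T (x(b, T) = (58/9 + 8*(-1)) - T = (58/9 - 8) - T = -14/9 - T)
(x(1/(-39), 1*h(4)) + 14080) - (-161)*7*(-13) = ((-14/9 - 6) + 14080) - (-161)*7*(-13) = ((-14/9 - 1*6) + 14080) - (-161)*(-91) = ((-14/9 - 6) + 14080) - 1*14651 = (-68/9 + 14080) - 14651 = 126652/9 - 14651 = -5207/9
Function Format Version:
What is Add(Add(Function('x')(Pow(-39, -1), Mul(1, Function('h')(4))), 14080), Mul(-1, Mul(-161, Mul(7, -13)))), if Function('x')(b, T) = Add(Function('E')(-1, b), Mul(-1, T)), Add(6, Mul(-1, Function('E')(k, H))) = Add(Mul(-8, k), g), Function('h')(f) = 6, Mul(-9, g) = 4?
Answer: Rational(-5207, 9) ≈ -578.56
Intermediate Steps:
g = Rational(-4, 9) (g = Mul(Rational(-1, 9), 4) = Rational(-4, 9) ≈ -0.44444)
Function('E')(k, H) = Add(Rational(58, 9), Mul(8, k)) (Function('E')(k, H) = Add(6, Mul(-1, Add(Mul(-8, k), Rational(-4, 9)))) = Add(6, Mul(-1, Add(Rational(-4, 9), Mul(-8, k)))) = Add(6, Add(Rational(4, 9), Mul(8, k))) = Add(Rational(58, 9), Mul(8, k)))
Function('x')(b, T) = Add(Rational(-14, 9), Mul(-1, T)) (Function('x')(b, T) = Add(Add(Rational(58, 9), Mul(8, -1)), Mul(-1, T)) = Add(Add(Rational(58, 9), -8), Mul(-1, T)) = Add(Rational(-14, 9), Mul(-1, T)))
Add(Add(Function('x')(Pow(-39, -1), Mul(1, Function('h')(4))), 14080), Mul(-1, Mul(-161, Mul(7, -13)))) = Add(Add(Add(Rational(-14, 9), Mul(-1, Mul(1, 6))), 14080), Mul(-1, Mul(-161, Mul(7, -13)))) = Add(Add(Add(Rational(-14, 9), Mul(-1, 6)), 14080), Mul(-1, Mul(-161, -91))) = Add(Add(Add(Rational(-14, 9), -6), 14080), Mul(-1, 14651)) = Add(Add(Rational(-68, 9), 14080), -14651) = Add(Rational(126652, 9), -14651) = Rational(-5207, 9)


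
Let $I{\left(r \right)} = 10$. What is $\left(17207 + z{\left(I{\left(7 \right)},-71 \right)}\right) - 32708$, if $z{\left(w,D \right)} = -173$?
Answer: $-15674$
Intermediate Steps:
$\left(17207 + z{\left(I{\left(7 \right)},-71 \right)}\right) - 32708 = \left(17207 - 173\right) - 32708 = 17034 - 32708 = -15674$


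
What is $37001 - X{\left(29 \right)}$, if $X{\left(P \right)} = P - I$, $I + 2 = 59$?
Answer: $37029$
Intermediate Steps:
$I = 57$ ($I = -2 + 59 = 57$)
$X{\left(P \right)} = -57 + P$ ($X{\left(P \right)} = P - 57 = -57 + P$)
$37001 - X{\left(29 \right)} = 37001 - \left(-57 + 29\right) = 37001 - -28 = 37001 + 28 = 37029$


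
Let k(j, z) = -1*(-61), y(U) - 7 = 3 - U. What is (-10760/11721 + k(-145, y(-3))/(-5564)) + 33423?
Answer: 2179641885791/65215644 ≈ 33422.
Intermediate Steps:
y(U) = 10 - U (y(U) = 7 + (3 - U) = 10 - U)
k(j, z) = 61
(-10760/11721 + k(-145, y(-3))/(-5564)) + 33423 = (-10760/11721 + 61/(-5564)) + 33423 = (-10760*1/11721 + 61*(-1/5564)) + 33423 = (-10760/11721 - 61/5564) + 33423 = -60583621/65215644 + 33423 = 2179641885791/65215644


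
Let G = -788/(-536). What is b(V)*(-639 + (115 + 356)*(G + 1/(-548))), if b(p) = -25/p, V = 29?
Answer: -48263925/1064764 ≈ -45.328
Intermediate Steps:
G = 197/134 (G = -788*(-1/536) = 197/134 ≈ 1.4701)
b(V)*(-639 + (115 + 356)*(G + 1/(-548))) = (-25/29)*(-639 + (115 + 356)*(197/134 + 1/(-548))) = (-25*1/29)*(-639 + 471*(197/134 - 1/548)) = -25*(-639 + 471*(53911/36716))/29 = -25*(-639 + 25392081/36716)/29 = -25/29*1930557/36716 = -48263925/1064764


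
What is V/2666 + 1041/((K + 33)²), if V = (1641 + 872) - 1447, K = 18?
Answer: 924662/1155711 ≈ 0.80008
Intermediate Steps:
V = 1066 (V = 2513 - 1447 = 1066)
V/2666 + 1041/((K + 33)²) = 1066/2666 + 1041/((18 + 33)²) = 1066*(1/2666) + 1041/(51²) = 533/1333 + 1041/2601 = 533/1333 + 1041*(1/2601) = 533/1333 + 347/867 = 924662/1155711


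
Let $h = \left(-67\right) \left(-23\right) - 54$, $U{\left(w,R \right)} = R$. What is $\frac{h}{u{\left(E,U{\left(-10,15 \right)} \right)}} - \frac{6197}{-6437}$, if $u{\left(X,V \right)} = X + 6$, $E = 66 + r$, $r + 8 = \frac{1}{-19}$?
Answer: $\frac{189393916}{7820955} \approx 24.216$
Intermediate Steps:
$r = - \frac{153}{19}$ ($r = -8 + \frac{1}{-19} = -8 - \frac{1}{19} = - \frac{153}{19} \approx -8.0526$)
$E = \frac{1101}{19}$ ($E = 66 - \frac{153}{19} = \frac{1101}{19} \approx 57.947$)
$u{\left(X,V \right)} = 6 + X$
$h = 1487$ ($h = 1541 - 54 = 1487$)
$\frac{h}{u{\left(E,U{\left(-10,15 \right)} \right)}} - \frac{6197}{-6437} = \frac{1487}{6 + \frac{1101}{19}} - \frac{6197}{-6437} = \frac{1487}{\frac{1215}{19}} - - \frac{6197}{6437} = 1487 \cdot \frac{19}{1215} + \frac{6197}{6437} = \frac{28253}{1215} + \frac{6197}{6437} = \frac{189393916}{7820955}$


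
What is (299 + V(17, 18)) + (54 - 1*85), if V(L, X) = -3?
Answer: 265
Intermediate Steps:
(299 + V(17, 18)) + (54 - 1*85) = (299 - 3) + (54 - 1*85) = 296 + (54 - 85) = 296 - 31 = 265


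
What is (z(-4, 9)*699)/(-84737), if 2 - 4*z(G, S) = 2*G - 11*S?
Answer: -76191/338948 ≈ -0.22479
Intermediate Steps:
z(G, S) = 1/2 - G/2 + 11*S/4 (z(G, S) = 1/2 - (2*G - 11*S)/4 = 1/2 - (-11*S + 2*G)/4 = 1/2 + (-G/2 + 11*S/4) = 1/2 - G/2 + 11*S/4)
(z(-4, 9)*699)/(-84737) = ((1/2 - 1/2*(-4) + (11/4)*9)*699)/(-84737) = ((1/2 + 2 + 99/4)*699)*(-1/84737) = ((109/4)*699)*(-1/84737) = (76191/4)*(-1/84737) = -76191/338948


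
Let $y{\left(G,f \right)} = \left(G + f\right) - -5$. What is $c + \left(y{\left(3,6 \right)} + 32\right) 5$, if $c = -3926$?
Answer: $-3696$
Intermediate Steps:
$y{\left(G,f \right)} = 5 + G + f$ ($y{\left(G,f \right)} = \left(G + f\right) + 5 = 5 + G + f$)
$c + \left(y{\left(3,6 \right)} + 32\right) 5 = -3926 + \left(\left(5 + 3 + 6\right) + 32\right) 5 = -3926 + \left(14 + 32\right) 5 = -3926 + 46 \cdot 5 = -3926 + 230 = -3696$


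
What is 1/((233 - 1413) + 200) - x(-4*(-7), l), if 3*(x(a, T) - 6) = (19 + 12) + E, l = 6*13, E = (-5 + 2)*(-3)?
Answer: -56843/2940 ≈ -19.334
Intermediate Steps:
E = 9 (E = -3*(-3) = 9)
l = 78
x(a, T) = 58/3 (x(a, T) = 6 + ((19 + 12) + 9)/3 = 6 + (31 + 9)/3 = 6 + (⅓)*40 = 6 + 40/3 = 58/3)
1/((233 - 1413) + 200) - x(-4*(-7), l) = 1/((233 - 1413) + 200) - 1*58/3 = 1/(-1180 + 200) - 58/3 = 1/(-980) - 58/3 = -1/980 - 58/3 = -56843/2940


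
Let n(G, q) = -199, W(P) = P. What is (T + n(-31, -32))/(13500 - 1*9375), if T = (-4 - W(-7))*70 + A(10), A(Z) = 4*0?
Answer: 1/375 ≈ 0.0026667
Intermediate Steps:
A(Z) = 0
T = 210 (T = (-4 - 1*(-7))*70 + 0 = (-4 + 7)*70 + 0 = 3*70 + 0 = 210 + 0 = 210)
(T + n(-31, -32))/(13500 - 1*9375) = (210 - 199)/(13500 - 1*9375) = 11/(13500 - 9375) = 11/4125 = 11*(1/4125) = 1/375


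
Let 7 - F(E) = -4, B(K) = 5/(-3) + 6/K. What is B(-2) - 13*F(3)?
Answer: -443/3 ≈ -147.67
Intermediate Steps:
B(K) = -5/3 + 6/K (B(K) = 5*(-⅓) + 6/K = -5/3 + 6/K)
F(E) = 11 (F(E) = 7 - 1*(-4) = 7 + 4 = 11)
B(-2) - 13*F(3) = (-5/3 + 6/(-2)) - 13*11 = (-5/3 + 6*(-½)) - 143 = (-5/3 - 3) - 143 = -14/3 - 143 = -443/3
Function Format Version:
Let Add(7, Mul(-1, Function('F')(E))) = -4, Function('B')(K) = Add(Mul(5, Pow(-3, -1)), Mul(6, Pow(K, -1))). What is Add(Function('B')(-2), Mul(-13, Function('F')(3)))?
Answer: Rational(-443, 3) ≈ -147.67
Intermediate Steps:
Function('B')(K) = Add(Rational(-5, 3), Mul(6, Pow(K, -1))) (Function('B')(K) = Add(Mul(5, Rational(-1, 3)), Mul(6, Pow(K, -1))) = Add(Rational(-5, 3), Mul(6, Pow(K, -1))))
Function('F')(E) = 11 (Function('F')(E) = Add(7, Mul(-1, -4)) = Add(7, 4) = 11)
Add(Function('B')(-2), Mul(-13, Function('F')(3))) = Add(Add(Rational(-5, 3), Mul(6, Pow(-2, -1))), Mul(-13, 11)) = Add(Add(Rational(-5, 3), Mul(6, Rational(-1, 2))), -143) = Add(Add(Rational(-5, 3), -3), -143) = Add(Rational(-14, 3), -143) = Rational(-443, 3)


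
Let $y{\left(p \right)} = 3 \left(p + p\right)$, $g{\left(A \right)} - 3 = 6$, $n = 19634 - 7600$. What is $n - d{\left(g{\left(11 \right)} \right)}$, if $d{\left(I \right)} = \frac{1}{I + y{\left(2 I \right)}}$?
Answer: $\frac{1407977}{117} \approx 12034.0$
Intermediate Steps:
$n = 12034$ ($n = 19634 - 7600 = 12034$)
$g{\left(A \right)} = 9$ ($g{\left(A \right)} = 3 + 6 = 9$)
$y{\left(p \right)} = 6 p$ ($y{\left(p \right)} = 3 \cdot 2 p = 6 p$)
$d{\left(I \right)} = \frac{1}{13 I}$ ($d{\left(I \right)} = \frac{1}{I + 6 \cdot 2 I} = \frac{1}{I + 12 I} = \frac{1}{13 I}$)
$n - d{\left(g{\left(11 \right)} \right)} = 12034 - \frac{1}{13 \cdot 9} = 12034 - \frac{1}{13} \cdot \frac{1}{9} = 12034 - \frac{1}{117} = \frac{1407977}{117}$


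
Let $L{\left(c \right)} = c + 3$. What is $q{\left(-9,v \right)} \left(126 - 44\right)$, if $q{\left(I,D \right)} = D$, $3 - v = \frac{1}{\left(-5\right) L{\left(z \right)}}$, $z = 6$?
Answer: $\frac{11152}{45} \approx 247.82$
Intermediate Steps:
$L{\left(c \right)} = 3 + c$
$v = \frac{136}{45}$ ($v = 3 - \frac{1}{\left(-5\right) \left(3 + 6\right)} = 3 - \frac{1}{\left(-5\right) 9} = 3 - \frac{1}{-45} = 3 - - \frac{1}{45} = 3 + \frac{1}{45} = \frac{136}{45} \approx 3.0222$)
$q{\left(-9,v \right)} \left(126 - 44\right) = \frac{136 \left(126 - 44\right)}{45} = \frac{136}{45} \cdot 82 = \frac{11152}{45}$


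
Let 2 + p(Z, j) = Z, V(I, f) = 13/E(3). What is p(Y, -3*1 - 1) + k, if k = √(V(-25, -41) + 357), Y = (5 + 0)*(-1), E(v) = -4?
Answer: -7 + √1415/2 ≈ 11.808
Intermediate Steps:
Y = -5 (Y = 5*(-1) = -5)
V(I, f) = -13/4 (V(I, f) = 13/(-4) = 13*(-¼) = -13/4)
p(Z, j) = -2 + Z
k = √1415/2 (k = √(-13/4 + 357) = √(1415/4) = √1415/2 ≈ 18.808)
p(Y, -3*1 - 1) + k = (-2 - 5) + √1415/2 = -7 + √1415/2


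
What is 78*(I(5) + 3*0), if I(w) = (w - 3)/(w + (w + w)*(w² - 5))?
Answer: 156/205 ≈ 0.76098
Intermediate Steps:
I(w) = (-3 + w)/(w + 2*w*(-5 + w²)) (I(w) = (-3 + w)/(w + (2*w)*(-5 + w²)) = (-3 + w)/(w + 2*w*(-5 + w²)))
78*(I(5) + 3*0) = 78*((-3 + 5)/(5*(-9 + 2*5²)) + 3*0) = 78*((⅕)*2/(-9 + 2*25) + 0) = 78*((⅕)*2/(-9 + 50) + 0) = 78*((⅕)*2/41 + 0) = 78*((⅕)*(1/41)*2 + 0) = 78*(2/205 + 0) = 78*(2/205) = 156/205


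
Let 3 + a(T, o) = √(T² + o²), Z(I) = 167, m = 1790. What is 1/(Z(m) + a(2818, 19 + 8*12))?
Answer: -164/7927453 + √7954349/7927453 ≈ 0.00033508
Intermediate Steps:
a(T, o) = -3 + √(T² + o²)
1/(Z(m) + a(2818, 19 + 8*12)) = 1/(167 + (-3 + √(2818² + (19 + 8*12)²))) = 1/(167 + (-3 + √(7941124 + (19 + 96)²))) = 1/(167 + (-3 + √(7941124 + 115²))) = 1/(167 + (-3 + √(7941124 + 13225))) = 1/(167 + (-3 + √7954349)) = 1/(164 + √7954349)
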